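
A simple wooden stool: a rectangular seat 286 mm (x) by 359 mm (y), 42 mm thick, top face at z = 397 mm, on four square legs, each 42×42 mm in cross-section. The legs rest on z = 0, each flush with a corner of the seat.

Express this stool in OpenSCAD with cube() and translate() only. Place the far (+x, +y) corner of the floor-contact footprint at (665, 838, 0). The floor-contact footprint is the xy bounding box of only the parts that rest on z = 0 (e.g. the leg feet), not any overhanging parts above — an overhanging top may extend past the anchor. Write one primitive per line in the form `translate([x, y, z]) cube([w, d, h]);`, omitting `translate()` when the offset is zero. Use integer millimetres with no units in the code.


translate([379, 479, 355]) cube([286, 359, 42]);
translate([379, 479, 0]) cube([42, 42, 355]);
translate([623, 479, 0]) cube([42, 42, 355]);
translate([379, 796, 0]) cube([42, 42, 355]);
translate([623, 796, 0]) cube([42, 42, 355]);


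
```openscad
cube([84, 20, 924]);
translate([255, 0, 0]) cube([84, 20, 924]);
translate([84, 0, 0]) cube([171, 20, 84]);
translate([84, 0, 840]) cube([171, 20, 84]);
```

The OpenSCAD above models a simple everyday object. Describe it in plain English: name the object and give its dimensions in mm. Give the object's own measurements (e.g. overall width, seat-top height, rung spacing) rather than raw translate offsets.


A rectangular picture frame lying in the x–z plane (depth along y). The opening is 171 mm wide (x) by 756 mm tall (z), surrounded by a border 84 mm wide on all four sides. The frame is 20 mm deep and is made of two full-height vertical stiles with two horizontal rails fitted between them.


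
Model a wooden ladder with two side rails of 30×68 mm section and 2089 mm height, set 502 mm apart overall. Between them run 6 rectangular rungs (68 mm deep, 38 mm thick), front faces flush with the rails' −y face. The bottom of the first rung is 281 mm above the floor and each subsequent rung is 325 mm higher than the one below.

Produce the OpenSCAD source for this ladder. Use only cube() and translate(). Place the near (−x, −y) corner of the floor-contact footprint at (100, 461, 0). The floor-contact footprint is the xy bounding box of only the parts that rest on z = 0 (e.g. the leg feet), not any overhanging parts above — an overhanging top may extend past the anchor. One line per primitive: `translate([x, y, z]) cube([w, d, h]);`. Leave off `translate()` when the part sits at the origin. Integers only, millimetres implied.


translate([100, 461, 0]) cube([30, 68, 2089]);
translate([572, 461, 0]) cube([30, 68, 2089]);
translate([130, 461, 281]) cube([442, 68, 38]);
translate([130, 461, 606]) cube([442, 68, 38]);
translate([130, 461, 931]) cube([442, 68, 38]);
translate([130, 461, 1256]) cube([442, 68, 38]);
translate([130, 461, 1581]) cube([442, 68, 38]);
translate([130, 461, 1906]) cube([442, 68, 38]);


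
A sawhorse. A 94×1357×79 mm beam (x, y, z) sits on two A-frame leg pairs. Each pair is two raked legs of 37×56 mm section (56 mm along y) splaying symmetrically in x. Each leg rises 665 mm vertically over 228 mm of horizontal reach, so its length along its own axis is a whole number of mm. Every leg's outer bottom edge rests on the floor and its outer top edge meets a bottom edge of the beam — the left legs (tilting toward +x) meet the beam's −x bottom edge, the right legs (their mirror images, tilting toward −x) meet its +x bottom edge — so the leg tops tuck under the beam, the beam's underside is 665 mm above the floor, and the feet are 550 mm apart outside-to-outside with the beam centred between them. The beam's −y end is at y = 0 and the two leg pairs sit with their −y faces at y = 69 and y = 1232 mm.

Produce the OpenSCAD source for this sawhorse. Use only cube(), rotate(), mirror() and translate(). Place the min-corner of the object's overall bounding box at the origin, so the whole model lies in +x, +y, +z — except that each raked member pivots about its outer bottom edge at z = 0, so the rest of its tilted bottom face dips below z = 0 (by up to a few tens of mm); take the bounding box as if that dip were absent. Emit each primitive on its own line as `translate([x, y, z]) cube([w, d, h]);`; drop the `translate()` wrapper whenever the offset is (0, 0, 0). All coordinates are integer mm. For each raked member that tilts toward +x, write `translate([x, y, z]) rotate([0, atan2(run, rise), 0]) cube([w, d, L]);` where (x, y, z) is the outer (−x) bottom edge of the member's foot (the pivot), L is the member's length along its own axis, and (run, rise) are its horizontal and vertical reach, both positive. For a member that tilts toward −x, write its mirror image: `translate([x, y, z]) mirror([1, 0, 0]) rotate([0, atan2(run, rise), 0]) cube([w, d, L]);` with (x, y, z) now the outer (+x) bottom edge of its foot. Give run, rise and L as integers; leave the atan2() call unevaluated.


translate([228, 0, 665]) cube([94, 1357, 79]);
translate([0, 69, 0]) rotate([0, atan2(228, 665), 0]) cube([37, 56, 703]);
translate([550, 69, 0]) mirror([1, 0, 0]) rotate([0, atan2(228, 665), 0]) cube([37, 56, 703]);
translate([0, 1232, 0]) rotate([0, atan2(228, 665), 0]) cube([37, 56, 703]);
translate([550, 1232, 0]) mirror([1, 0, 0]) rotate([0, atan2(228, 665), 0]) cube([37, 56, 703]);


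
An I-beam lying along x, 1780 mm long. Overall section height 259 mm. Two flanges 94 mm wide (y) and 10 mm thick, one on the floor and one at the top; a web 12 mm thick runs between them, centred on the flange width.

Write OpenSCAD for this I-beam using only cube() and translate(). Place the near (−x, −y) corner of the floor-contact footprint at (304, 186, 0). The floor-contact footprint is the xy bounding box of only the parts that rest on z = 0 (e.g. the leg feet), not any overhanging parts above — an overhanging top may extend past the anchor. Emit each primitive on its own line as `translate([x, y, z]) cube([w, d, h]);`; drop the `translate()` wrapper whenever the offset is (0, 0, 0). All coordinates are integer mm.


translate([304, 186, 0]) cube([1780, 94, 10]);
translate([304, 227, 10]) cube([1780, 12, 239]);
translate([304, 186, 249]) cube([1780, 94, 10]);


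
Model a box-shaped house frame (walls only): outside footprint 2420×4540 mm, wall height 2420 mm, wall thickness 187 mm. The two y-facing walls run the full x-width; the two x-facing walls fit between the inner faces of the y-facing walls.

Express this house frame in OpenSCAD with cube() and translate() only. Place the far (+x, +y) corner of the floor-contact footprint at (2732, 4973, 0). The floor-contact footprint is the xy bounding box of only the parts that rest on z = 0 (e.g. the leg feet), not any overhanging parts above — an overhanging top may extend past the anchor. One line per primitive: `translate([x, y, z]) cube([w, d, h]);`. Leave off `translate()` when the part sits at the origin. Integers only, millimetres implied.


translate([312, 433, 0]) cube([2420, 187, 2420]);
translate([312, 4786, 0]) cube([2420, 187, 2420]);
translate([312, 620, 0]) cube([187, 4166, 2420]);
translate([2545, 620, 0]) cube([187, 4166, 2420]);


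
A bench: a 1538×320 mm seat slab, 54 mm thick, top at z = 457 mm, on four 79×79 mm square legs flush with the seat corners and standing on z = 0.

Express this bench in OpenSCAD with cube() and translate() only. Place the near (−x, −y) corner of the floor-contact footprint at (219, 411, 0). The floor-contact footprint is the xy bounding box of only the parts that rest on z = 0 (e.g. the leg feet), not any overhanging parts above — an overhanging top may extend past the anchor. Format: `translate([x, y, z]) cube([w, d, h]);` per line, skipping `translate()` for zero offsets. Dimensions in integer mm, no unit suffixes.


translate([219, 411, 403]) cube([1538, 320, 54]);
translate([219, 411, 0]) cube([79, 79, 403]);
translate([219, 652, 0]) cube([79, 79, 403]);
translate([1678, 411, 0]) cube([79, 79, 403]);
translate([1678, 652, 0]) cube([79, 79, 403]);


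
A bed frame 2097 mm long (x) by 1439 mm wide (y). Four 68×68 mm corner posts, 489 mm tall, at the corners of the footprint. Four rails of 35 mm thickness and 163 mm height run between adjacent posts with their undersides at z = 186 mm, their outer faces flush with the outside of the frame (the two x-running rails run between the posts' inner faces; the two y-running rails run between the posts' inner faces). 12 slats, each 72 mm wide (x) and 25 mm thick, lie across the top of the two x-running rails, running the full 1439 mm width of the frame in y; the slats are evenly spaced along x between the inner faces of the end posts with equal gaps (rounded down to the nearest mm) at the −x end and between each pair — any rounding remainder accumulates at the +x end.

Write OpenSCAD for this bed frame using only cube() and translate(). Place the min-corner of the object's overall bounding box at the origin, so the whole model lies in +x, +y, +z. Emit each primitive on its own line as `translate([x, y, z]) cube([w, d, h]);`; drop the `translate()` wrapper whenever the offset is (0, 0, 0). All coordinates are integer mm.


cube([68, 68, 489]);
translate([0, 1371, 0]) cube([68, 68, 489]);
translate([2029, 0, 0]) cube([68, 68, 489]);
translate([2029, 1371, 0]) cube([68, 68, 489]);
translate([68, 0, 186]) cube([1961, 35, 163]);
translate([68, 1404, 186]) cube([1961, 35, 163]);
translate([0, 68, 186]) cube([35, 1303, 163]);
translate([2062, 68, 186]) cube([35, 1303, 163]);
translate([152, 0, 349]) cube([72, 1439, 25]);
translate([308, 0, 349]) cube([72, 1439, 25]);
translate([464, 0, 349]) cube([72, 1439, 25]);
translate([620, 0, 349]) cube([72, 1439, 25]);
translate([776, 0, 349]) cube([72, 1439, 25]);
translate([932, 0, 349]) cube([72, 1439, 25]);
translate([1088, 0, 349]) cube([72, 1439, 25]);
translate([1244, 0, 349]) cube([72, 1439, 25]);
translate([1400, 0, 349]) cube([72, 1439, 25]);
translate([1556, 0, 349]) cube([72, 1439, 25]);
translate([1712, 0, 349]) cube([72, 1439, 25]);
translate([1868, 0, 349]) cube([72, 1439, 25]);


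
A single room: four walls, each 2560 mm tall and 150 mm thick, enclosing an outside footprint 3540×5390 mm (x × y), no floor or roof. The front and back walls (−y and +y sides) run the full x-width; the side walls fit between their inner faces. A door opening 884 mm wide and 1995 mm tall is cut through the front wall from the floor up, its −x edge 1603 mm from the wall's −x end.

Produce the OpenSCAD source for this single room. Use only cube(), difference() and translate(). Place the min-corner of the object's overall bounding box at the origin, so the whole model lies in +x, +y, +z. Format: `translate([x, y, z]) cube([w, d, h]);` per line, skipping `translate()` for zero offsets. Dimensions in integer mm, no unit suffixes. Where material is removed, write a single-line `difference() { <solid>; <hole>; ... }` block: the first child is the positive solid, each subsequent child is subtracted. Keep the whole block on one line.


difference() { cube([3540, 150, 2560]); translate([1603, 0, 0]) cube([884, 150, 1995]); }
translate([0, 5240, 0]) cube([3540, 150, 2560]);
translate([0, 150, 0]) cube([150, 5090, 2560]);
translate([3390, 150, 0]) cube([150, 5090, 2560]);


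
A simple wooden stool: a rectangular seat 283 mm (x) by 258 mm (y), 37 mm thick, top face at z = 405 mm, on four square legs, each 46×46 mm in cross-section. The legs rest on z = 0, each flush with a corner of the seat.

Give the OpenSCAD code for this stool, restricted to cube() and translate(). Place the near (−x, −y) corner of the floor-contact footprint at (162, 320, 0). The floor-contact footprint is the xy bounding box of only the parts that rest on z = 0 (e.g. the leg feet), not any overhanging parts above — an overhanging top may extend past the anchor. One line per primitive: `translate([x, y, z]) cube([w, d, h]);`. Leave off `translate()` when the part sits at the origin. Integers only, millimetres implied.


translate([162, 320, 368]) cube([283, 258, 37]);
translate([162, 320, 0]) cube([46, 46, 368]);
translate([399, 320, 0]) cube([46, 46, 368]);
translate([162, 532, 0]) cube([46, 46, 368]);
translate([399, 532, 0]) cube([46, 46, 368]);


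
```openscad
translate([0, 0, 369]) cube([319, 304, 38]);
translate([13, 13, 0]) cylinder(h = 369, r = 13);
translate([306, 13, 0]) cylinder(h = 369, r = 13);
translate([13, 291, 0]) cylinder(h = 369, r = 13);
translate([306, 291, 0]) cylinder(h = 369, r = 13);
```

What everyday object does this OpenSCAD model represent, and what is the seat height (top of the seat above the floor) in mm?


A stool. The seat height is 407 mm.

A 319×304×38 slab at z = 369 on four corner cylinders — a stool. The seat top is 369 + 38 = 407 mm.


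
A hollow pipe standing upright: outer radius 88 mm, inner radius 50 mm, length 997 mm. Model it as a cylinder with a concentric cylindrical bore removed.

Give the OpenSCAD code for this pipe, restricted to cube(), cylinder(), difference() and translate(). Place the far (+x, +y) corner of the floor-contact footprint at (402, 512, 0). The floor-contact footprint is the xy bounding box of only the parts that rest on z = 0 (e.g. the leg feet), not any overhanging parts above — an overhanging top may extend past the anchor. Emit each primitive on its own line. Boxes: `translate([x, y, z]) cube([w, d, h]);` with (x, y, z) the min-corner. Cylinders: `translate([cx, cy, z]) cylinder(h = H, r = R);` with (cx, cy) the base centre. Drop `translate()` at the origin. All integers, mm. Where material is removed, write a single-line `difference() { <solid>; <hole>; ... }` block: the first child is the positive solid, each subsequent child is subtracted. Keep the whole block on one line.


difference() { translate([314, 424, 0]) cylinder(h = 997, r = 88); translate([314, 424, 0]) cylinder(h = 997, r = 50); }


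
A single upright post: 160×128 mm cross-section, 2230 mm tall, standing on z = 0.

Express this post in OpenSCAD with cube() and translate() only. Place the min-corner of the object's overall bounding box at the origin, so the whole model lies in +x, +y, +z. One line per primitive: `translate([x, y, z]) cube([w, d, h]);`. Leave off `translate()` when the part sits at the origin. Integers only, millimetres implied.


cube([160, 128, 2230]);


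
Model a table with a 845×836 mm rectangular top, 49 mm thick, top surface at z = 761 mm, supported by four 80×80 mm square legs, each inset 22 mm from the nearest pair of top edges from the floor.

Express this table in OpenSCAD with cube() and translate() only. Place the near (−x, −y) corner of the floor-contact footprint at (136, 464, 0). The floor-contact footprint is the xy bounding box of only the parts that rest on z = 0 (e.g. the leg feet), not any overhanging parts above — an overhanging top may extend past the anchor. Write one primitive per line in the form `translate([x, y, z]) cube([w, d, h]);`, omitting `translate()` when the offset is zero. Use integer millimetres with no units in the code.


translate([114, 442, 712]) cube([845, 836, 49]);
translate([136, 464, 0]) cube([80, 80, 712]);
translate([857, 464, 0]) cube([80, 80, 712]);
translate([136, 1176, 0]) cube([80, 80, 712]);
translate([857, 1176, 0]) cube([80, 80, 712]);


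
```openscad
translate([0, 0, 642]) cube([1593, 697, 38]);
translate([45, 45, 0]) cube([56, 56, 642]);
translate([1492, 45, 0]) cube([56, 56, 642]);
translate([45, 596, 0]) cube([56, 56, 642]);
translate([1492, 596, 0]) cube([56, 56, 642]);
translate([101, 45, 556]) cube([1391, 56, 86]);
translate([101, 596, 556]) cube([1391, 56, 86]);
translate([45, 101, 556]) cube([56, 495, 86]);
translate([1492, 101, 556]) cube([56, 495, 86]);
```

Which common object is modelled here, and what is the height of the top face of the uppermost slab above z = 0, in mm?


A table. The table height is 680 mm.

A 1593×697×38 slab sits at z = 642 on four 56 mm square posts — a table. The top surface is at 642 + 38 = 680 mm.


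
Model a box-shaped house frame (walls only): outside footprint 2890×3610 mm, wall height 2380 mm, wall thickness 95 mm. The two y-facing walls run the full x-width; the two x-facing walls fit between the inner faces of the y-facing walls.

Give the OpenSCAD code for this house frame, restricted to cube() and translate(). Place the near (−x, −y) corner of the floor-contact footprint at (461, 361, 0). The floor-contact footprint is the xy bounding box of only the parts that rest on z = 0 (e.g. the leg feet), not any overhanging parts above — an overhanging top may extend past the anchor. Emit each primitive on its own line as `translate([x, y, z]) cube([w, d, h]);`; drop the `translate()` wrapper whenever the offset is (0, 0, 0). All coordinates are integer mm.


translate([461, 361, 0]) cube([2890, 95, 2380]);
translate([461, 3876, 0]) cube([2890, 95, 2380]);
translate([461, 456, 0]) cube([95, 3420, 2380]);
translate([3256, 456, 0]) cube([95, 3420, 2380]);


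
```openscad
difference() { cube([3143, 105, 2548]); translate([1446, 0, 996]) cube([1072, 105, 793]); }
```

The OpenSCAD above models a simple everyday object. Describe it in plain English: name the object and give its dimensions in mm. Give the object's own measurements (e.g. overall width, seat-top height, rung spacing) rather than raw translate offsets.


A wall 3143 mm long (x), 105 mm thick (y), 2548 mm tall, with a rectangular window opening cut through it. The opening is 1072 mm wide and 793 mm tall; its sill is at z = 996 mm and its near (−x) edge is 1446 mm from the wall's −x end. The opening passes through the full wall thickness.


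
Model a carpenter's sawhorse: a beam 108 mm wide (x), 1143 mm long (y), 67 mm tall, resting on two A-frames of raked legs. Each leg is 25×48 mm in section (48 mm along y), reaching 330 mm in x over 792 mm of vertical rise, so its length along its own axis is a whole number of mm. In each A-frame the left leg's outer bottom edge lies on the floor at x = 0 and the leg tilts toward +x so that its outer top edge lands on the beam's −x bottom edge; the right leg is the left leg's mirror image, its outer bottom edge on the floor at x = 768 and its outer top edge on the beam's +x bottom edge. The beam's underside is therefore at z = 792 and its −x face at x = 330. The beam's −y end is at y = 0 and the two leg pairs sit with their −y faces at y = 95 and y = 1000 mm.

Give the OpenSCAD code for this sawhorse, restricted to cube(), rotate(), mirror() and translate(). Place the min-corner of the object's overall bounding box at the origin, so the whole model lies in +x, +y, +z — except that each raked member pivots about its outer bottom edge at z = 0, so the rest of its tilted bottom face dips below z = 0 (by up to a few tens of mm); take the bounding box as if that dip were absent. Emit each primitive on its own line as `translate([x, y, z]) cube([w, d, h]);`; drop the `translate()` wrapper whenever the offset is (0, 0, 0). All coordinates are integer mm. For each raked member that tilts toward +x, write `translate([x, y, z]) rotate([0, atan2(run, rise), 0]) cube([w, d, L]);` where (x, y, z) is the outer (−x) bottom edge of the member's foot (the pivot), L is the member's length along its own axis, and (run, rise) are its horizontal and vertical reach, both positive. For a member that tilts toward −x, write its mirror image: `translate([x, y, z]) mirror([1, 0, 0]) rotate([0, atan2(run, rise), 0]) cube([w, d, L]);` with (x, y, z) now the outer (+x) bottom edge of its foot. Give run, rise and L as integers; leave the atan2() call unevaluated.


translate([330, 0, 792]) cube([108, 1143, 67]);
translate([0, 95, 0]) rotate([0, atan2(330, 792), 0]) cube([25, 48, 858]);
translate([768, 95, 0]) mirror([1, 0, 0]) rotate([0, atan2(330, 792), 0]) cube([25, 48, 858]);
translate([0, 1000, 0]) rotate([0, atan2(330, 792), 0]) cube([25, 48, 858]);
translate([768, 1000, 0]) mirror([1, 0, 0]) rotate([0, atan2(330, 792), 0]) cube([25, 48, 858]);


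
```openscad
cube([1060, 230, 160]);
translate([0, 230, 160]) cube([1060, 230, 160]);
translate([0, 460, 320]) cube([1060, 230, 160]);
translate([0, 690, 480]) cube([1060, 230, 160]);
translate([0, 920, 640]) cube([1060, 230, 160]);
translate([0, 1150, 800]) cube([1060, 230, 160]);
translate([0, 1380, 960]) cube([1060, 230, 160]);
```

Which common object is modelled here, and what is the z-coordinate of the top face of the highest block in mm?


A staircase. The total rise is 1120 mm.

7 identical blocks, each offset up and back from the previous — a staircase. Each step is 160 mm tall and there are 7 of them, so the total rise is 7 × 160 = 1120 mm.


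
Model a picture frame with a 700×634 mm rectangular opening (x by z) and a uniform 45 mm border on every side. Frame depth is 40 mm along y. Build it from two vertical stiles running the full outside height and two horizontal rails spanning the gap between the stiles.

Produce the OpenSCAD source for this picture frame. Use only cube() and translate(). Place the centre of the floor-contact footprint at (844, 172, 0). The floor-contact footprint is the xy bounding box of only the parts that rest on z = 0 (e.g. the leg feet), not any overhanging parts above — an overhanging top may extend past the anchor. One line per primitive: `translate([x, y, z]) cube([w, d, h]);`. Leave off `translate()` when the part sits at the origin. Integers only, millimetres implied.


translate([449, 152, 0]) cube([45, 40, 724]);
translate([1194, 152, 0]) cube([45, 40, 724]);
translate([494, 152, 0]) cube([700, 40, 45]);
translate([494, 152, 679]) cube([700, 40, 45]);


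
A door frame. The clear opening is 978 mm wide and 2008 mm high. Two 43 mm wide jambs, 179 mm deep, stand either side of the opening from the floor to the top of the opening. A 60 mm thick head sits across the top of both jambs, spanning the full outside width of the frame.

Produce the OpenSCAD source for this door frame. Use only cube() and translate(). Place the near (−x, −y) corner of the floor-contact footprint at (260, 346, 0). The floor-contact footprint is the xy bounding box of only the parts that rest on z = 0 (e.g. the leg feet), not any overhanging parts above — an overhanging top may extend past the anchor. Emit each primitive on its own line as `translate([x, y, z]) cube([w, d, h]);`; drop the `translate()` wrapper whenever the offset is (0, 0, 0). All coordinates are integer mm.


translate([260, 346, 0]) cube([43, 179, 2008]);
translate([1281, 346, 0]) cube([43, 179, 2008]);
translate([260, 346, 2008]) cube([1064, 179, 60]);


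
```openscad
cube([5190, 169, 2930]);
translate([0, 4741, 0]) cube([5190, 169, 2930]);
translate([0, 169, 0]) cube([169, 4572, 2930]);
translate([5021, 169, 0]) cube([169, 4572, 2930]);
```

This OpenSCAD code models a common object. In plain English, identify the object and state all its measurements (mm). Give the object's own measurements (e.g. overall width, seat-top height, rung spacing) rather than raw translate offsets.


The wall frame of a small rectangular building: four walls, each 2930 mm tall and 169 mm thick, enclosing a footprint 5190 mm (x) by 4910 mm (y) outside-to-outside, with no floor or roof. The front and back walls (the −y and +y sides) span the full width; the two side walls fit between them.


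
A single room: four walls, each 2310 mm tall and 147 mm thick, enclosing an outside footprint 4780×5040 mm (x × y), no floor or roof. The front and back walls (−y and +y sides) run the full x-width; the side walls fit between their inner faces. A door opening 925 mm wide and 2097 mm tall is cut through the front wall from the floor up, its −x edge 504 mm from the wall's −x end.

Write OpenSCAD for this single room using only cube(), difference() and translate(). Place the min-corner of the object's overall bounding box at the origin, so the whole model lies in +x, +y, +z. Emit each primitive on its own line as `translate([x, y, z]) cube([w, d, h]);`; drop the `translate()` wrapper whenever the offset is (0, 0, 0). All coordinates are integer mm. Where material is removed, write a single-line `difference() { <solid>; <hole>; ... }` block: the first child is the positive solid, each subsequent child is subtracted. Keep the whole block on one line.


difference() { cube([4780, 147, 2310]); translate([504, 0, 0]) cube([925, 147, 2097]); }
translate([0, 4893, 0]) cube([4780, 147, 2310]);
translate([0, 147, 0]) cube([147, 4746, 2310]);
translate([4633, 147, 0]) cube([147, 4746, 2310]);


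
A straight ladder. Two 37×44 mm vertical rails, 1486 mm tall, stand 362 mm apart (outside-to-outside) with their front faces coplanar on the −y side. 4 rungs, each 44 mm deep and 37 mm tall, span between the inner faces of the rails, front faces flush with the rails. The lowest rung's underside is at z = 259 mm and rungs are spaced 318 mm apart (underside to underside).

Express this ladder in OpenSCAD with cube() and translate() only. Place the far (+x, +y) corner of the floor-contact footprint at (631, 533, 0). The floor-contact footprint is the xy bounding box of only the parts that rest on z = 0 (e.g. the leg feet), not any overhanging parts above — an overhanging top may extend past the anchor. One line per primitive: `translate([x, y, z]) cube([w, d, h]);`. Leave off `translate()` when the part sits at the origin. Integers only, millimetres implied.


translate([269, 489, 0]) cube([37, 44, 1486]);
translate([594, 489, 0]) cube([37, 44, 1486]);
translate([306, 489, 259]) cube([288, 44, 37]);
translate([306, 489, 577]) cube([288, 44, 37]);
translate([306, 489, 895]) cube([288, 44, 37]);
translate([306, 489, 1213]) cube([288, 44, 37]);


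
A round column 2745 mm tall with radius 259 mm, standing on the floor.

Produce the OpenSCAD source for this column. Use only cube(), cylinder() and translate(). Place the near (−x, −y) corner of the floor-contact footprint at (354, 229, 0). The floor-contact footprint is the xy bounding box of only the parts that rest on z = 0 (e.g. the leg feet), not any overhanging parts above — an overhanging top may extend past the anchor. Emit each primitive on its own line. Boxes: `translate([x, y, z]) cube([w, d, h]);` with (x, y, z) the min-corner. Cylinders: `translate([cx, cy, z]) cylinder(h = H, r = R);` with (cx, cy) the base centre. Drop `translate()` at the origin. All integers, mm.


translate([613, 488, 0]) cylinder(h = 2745, r = 259);


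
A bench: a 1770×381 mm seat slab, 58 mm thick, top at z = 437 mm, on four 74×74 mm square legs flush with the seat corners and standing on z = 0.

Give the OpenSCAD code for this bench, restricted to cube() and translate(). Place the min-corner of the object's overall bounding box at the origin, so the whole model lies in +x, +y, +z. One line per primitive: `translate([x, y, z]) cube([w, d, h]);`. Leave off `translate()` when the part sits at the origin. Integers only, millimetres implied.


// leg_h = 437 − 58 = 379
translate([0, 0, 379]) cube([1770, 381, 58]);
cube([74, 74, 379]);
translate([0, 307, 0]) cube([74, 74, 379]);
translate([1696, 0, 0]) cube([74, 74, 379]);
translate([1696, 307, 0]) cube([74, 74, 379]);


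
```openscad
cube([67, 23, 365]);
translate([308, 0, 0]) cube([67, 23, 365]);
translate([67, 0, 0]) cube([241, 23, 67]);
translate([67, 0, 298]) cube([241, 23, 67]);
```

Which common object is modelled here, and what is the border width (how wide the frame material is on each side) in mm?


A picture frame. The border width is 67 mm.

Four thin pieces enclosing a rectangular opening — a picture frame. The two full-height stiles are 365 mm tall; the top rail sits at z = 298 and is 67 mm tall, so the border above the opening is 365 − 298 = 67 mm, matching the stile x-width.


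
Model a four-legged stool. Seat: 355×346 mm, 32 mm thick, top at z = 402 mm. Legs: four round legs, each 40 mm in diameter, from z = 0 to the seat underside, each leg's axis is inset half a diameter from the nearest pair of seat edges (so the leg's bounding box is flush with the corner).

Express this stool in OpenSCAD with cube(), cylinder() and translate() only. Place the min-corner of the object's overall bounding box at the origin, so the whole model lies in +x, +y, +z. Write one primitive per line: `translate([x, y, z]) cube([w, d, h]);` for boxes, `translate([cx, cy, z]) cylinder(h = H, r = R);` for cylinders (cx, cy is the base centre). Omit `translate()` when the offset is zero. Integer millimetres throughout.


// leg_h = 402 - 32 = 370
translate([0, 0, 370]) cube([355, 346, 32]);
translate([20, 20, 0]) cylinder(h = 370, r = 20);
translate([335, 20, 0]) cylinder(h = 370, r = 20);
translate([20, 326, 0]) cylinder(h = 370, r = 20);
translate([335, 326, 0]) cylinder(h = 370, r = 20);


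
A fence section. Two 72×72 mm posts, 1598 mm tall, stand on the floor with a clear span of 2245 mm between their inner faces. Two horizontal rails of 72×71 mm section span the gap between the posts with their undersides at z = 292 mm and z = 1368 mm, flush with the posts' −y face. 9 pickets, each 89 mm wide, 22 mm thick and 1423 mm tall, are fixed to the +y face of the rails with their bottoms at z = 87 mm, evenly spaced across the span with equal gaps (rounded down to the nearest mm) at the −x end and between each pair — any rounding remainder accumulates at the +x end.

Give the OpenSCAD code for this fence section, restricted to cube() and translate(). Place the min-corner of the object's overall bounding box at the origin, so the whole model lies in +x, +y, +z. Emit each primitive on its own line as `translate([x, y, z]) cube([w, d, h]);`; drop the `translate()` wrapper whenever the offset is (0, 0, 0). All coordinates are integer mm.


cube([72, 72, 1598]);
translate([2317, 0, 0]) cube([72, 72, 1598]);
translate([72, 0, 292]) cube([2245, 72, 71]);
translate([72, 0, 1368]) cube([2245, 72, 71]);
translate([216, 72, 87]) cube([89, 22, 1423]);
translate([449, 72, 87]) cube([89, 22, 1423]);
translate([682, 72, 87]) cube([89, 22, 1423]);
translate([915, 72, 87]) cube([89, 22, 1423]);
translate([1148, 72, 87]) cube([89, 22, 1423]);
translate([1381, 72, 87]) cube([89, 22, 1423]);
translate([1614, 72, 87]) cube([89, 22, 1423]);
translate([1847, 72, 87]) cube([89, 22, 1423]);
translate([2080, 72, 87]) cube([89, 22, 1423]);


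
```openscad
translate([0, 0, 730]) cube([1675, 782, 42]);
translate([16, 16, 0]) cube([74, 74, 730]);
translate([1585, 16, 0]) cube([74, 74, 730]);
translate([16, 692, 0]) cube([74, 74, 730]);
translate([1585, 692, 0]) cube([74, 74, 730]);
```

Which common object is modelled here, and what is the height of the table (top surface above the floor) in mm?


A table. The table height is 772 mm.

A 1675×782×42 slab sits at z = 730 on four 74 mm square posts — a table. The top surface is at 730 + 42 = 772 mm.


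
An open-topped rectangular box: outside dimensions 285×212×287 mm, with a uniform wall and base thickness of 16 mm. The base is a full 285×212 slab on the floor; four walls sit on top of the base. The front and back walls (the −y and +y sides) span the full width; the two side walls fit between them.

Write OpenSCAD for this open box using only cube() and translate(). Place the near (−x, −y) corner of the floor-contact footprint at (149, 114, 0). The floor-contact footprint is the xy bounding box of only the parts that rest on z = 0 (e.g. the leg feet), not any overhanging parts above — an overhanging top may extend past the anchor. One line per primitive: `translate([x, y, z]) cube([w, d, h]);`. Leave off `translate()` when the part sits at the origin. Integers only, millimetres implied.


translate([149, 114, 0]) cube([285, 212, 16]);
translate([149, 114, 16]) cube([285, 16, 271]);
translate([149, 310, 16]) cube([285, 16, 271]);
translate([149, 130, 16]) cube([16, 180, 271]);
translate([418, 130, 16]) cube([16, 180, 271]);


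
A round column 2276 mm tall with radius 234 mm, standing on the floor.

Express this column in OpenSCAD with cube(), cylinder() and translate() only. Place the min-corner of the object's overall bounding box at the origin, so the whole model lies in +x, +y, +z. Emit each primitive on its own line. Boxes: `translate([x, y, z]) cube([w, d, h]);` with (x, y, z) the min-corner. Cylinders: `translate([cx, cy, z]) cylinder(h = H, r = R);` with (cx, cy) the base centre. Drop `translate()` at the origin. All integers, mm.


translate([234, 234, 0]) cylinder(h = 2276, r = 234);


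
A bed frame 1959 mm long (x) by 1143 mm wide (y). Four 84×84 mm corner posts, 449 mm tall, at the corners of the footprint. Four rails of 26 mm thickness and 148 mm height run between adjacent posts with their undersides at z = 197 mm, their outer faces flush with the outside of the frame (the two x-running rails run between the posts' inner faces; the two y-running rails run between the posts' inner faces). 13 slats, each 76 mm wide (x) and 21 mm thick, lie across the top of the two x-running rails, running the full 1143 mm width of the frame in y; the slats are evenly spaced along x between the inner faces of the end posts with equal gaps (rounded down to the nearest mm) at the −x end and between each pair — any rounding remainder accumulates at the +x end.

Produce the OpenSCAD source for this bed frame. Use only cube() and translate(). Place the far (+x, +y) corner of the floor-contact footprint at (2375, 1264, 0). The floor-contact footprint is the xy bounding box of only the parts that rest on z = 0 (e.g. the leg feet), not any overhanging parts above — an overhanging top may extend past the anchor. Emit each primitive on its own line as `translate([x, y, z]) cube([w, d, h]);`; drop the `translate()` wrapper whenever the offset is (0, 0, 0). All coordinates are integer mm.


// slat z = rail_z + rail_h = 197 + 148 = 345
// slat gap = ⌊(1791 − 13·76) / 14⌋ = 57
translate([416, 121, 0]) cube([84, 84, 449]);
translate([416, 1180, 0]) cube([84, 84, 449]);
translate([2291, 121, 0]) cube([84, 84, 449]);
translate([2291, 1180, 0]) cube([84, 84, 449]);
translate([500, 121, 197]) cube([1791, 26, 148]);
translate([500, 1238, 197]) cube([1791, 26, 148]);
translate([416, 205, 197]) cube([26, 975, 148]);
translate([2349, 205, 197]) cube([26, 975, 148]);
translate([557, 121, 345]) cube([76, 1143, 21]);
translate([690, 121, 345]) cube([76, 1143, 21]);
translate([823, 121, 345]) cube([76, 1143, 21]);
translate([956, 121, 345]) cube([76, 1143, 21]);
translate([1089, 121, 345]) cube([76, 1143, 21]);
translate([1222, 121, 345]) cube([76, 1143, 21]);
translate([1355, 121, 345]) cube([76, 1143, 21]);
translate([1488, 121, 345]) cube([76, 1143, 21]);
translate([1621, 121, 345]) cube([76, 1143, 21]);
translate([1754, 121, 345]) cube([76, 1143, 21]);
translate([1887, 121, 345]) cube([76, 1143, 21]);
translate([2020, 121, 345]) cube([76, 1143, 21]);
translate([2153, 121, 345]) cube([76, 1143, 21]);


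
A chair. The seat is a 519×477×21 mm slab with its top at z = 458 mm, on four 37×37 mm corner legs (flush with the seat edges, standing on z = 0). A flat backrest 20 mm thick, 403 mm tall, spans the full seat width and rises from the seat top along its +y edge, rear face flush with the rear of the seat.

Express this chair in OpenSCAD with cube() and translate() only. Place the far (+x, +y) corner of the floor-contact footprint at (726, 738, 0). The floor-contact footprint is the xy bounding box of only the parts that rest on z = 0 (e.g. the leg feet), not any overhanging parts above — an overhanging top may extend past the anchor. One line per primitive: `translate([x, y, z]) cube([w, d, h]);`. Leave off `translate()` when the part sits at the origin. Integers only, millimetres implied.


translate([207, 261, 437]) cube([519, 477, 21]);
translate([207, 261, 0]) cube([37, 37, 437]);
translate([689, 261, 0]) cube([37, 37, 437]);
translate([207, 701, 0]) cube([37, 37, 437]);
translate([689, 701, 0]) cube([37, 37, 437]);
translate([207, 718, 458]) cube([519, 20, 403]);


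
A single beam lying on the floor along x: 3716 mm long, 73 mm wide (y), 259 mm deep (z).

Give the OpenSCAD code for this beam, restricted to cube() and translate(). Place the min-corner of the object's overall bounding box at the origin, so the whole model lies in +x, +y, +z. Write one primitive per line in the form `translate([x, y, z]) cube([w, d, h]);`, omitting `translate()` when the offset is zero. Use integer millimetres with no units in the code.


cube([3716, 73, 259]);


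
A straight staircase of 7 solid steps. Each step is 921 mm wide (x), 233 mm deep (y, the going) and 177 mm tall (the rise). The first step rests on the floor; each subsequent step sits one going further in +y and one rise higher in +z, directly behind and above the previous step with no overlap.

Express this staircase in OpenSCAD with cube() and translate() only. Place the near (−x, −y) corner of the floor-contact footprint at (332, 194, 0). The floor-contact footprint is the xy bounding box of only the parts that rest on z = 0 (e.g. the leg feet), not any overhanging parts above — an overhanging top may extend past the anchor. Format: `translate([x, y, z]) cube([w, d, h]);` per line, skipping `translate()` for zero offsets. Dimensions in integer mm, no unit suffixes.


translate([332, 194, 0]) cube([921, 233, 177]);
translate([332, 427, 177]) cube([921, 233, 177]);
translate([332, 660, 354]) cube([921, 233, 177]);
translate([332, 893, 531]) cube([921, 233, 177]);
translate([332, 1126, 708]) cube([921, 233, 177]);
translate([332, 1359, 885]) cube([921, 233, 177]);
translate([332, 1592, 1062]) cube([921, 233, 177]);


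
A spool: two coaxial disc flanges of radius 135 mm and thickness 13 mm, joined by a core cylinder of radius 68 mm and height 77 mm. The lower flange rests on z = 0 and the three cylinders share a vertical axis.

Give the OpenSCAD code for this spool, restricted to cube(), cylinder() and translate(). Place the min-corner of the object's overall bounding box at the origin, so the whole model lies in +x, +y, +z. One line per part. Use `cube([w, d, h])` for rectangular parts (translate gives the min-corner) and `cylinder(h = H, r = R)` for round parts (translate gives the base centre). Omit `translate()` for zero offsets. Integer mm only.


translate([135, 135, 0]) cylinder(h = 13, r = 135);
translate([135, 135, 13]) cylinder(h = 77, r = 68);
translate([135, 135, 90]) cylinder(h = 13, r = 135);


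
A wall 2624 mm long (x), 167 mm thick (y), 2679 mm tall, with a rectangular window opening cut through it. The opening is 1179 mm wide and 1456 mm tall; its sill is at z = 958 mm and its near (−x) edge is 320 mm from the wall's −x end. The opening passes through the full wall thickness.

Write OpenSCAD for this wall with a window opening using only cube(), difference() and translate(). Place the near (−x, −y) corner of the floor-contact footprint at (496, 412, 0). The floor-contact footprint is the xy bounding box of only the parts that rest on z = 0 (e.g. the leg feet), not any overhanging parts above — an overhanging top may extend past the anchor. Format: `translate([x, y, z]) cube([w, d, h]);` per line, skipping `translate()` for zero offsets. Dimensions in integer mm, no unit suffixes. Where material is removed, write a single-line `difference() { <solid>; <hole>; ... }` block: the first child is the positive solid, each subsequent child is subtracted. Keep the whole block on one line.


difference() { translate([496, 412, 0]) cube([2624, 167, 2679]); translate([816, 412, 958]) cube([1179, 167, 1456]); }


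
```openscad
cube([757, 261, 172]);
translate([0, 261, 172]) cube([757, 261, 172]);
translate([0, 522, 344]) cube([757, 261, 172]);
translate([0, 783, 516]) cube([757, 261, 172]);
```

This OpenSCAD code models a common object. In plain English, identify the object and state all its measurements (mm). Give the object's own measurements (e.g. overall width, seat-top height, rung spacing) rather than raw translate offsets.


A straight staircase of 4 solid steps. Each step is 757 mm wide (x), 261 mm deep (y, the going) and 172 mm tall (the rise). The first step rests on the floor; each subsequent step sits one going further in +y and one rise higher in +z, directly behind and above the previous step with no overlap.
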